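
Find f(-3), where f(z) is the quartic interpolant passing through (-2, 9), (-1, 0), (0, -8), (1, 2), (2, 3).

-42

Evaluate each Lagrange basis at z = -3:
L_0(-3) = (-2)·(-3)·(-4)·(-5)/[(-1)·(-2)·(-3)·(-4)] = 5
L_1(-3) = (-1)·(-3)·(-4)·(-5)/[(1)·(-1)·(-2)·(-3)] = -10
L_2(-3) = (-1)·(-2)·(-4)·(-5)/[(2)·(1)·(-1)·(-2)] = 10
L_3(-3) = (-1)·(-2)·(-3)·(-5)/[(3)·(2)·(1)·(-1)] = -5
L_4(-3) = (-1)·(-2)·(-3)·(-4)/[(4)·(3)·(2)·(1)] = 1
Sum: 9·(5) + 0 + (-8)·(10) + 2·(-5) + 3·(1) = -42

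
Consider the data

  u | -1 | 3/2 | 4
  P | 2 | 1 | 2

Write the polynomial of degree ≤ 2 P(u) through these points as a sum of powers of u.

P(u) = (4/25)u^2 - (12/25)u + 34/25

Newton's divided differences:
P[-1,3/2] = (1 - 2) / (3/2 - (-1)) = -2/5
P[3/2,4] = (2 - 1) / (4 - 3/2) = 2/5
P[-1,3/2,4] = (2/5 - (-2/5)) / (4 - (-1)) = 4/25
P(u) = 2 + (-2/5)·(u + 1) + (4/25)·(u + 1)(u - 3/2)
Expanding: P(u) = (4/25)u^2 - (12/25)u + 34/25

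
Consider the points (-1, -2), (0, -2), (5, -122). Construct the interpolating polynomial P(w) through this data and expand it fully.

L_0(w) = w(w - 5) / [6] = (1/6)w^2 - (5/6)w
L_1(w) = (w + 1)(w - 5) / [-5] = -(1/5)w^2 + (4/5)w + 1
L_2(w) = (w + 1)w / [30] = (1/30)w^2 + (1/30)w
P(w) = (-2)·L_0 + (-2)·L_1 + (-122)·L_2
  (-2)·L_0(w) = -(1/3)w^2 + (5/3)w
  (-2)·L_1(w) = (2/5)w^2 - (8/5)w - 2
  (-122)·L_2(w) = -(61/15)w^2 - (61/15)w
Adding term by term: -4w^2 - 4w - 2

P(w) = -4w^2 - 4w - 2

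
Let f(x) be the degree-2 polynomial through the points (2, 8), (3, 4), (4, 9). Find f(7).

Evaluate each Lagrange basis at x = 7:
L_0(7) = (4)·(3)/[(-1)·(-2)] = 6
L_1(7) = (5)·(3)/[(1)·(-1)] = -15
L_2(7) = (5)·(4)/[(2)·(1)] = 10
Sum: 8·(6) + 4·(-15) + 9·(10) = 78

78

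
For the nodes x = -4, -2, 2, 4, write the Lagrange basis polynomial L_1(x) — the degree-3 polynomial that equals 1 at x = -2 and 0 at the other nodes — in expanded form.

L_1(x) = (1/48)x^3 - (1/24)x^2 - (1/3)x + 2/3

L_1(x) = (x + 4)(x - 2)(x - 4) / [(2)·(-4)·(-6)]
       = (x^3 - 2x^2 - 16x + 32) / (48)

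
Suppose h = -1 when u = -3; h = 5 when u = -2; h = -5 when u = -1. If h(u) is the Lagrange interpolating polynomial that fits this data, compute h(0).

L_0(0) = (2)·(1)/[(-1)·(-2)] = 1
L_1(0) = (3)·(1)/[(1)·(-1)] = -3
L_2(0) = (3)·(2)/[(2)·(1)] = 3
Sum: (-1)·(1) + 5·(-3) + (-5)·(3) = -31

-31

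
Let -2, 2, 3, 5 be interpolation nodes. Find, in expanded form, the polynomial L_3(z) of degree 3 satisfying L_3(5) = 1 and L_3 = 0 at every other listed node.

L_3(z) = (z + 2)(z - 2)(z - 3) / [(7)·(3)·(2)]
       = (z^3 - 3z^2 - 4z + 12) / (42)

L_3(z) = (1/42)z^3 - (1/14)z^2 - (2/21)z + 2/7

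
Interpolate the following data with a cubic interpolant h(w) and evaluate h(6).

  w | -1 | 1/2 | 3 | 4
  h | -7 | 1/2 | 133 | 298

952

L_0(6) = (11/2)·(3)·(2)/[(-3/2)·(-4)·(-5)] = -11/10
L_1(6) = (7)·(3)·(2)/[(3/2)·(-5/2)·(-7/2)] = 16/5
L_2(6) = (7)·(11/2)·(2)/[(4)·(5/2)·(-1)] = -77/10
L_3(6) = (7)·(11/2)·(3)/[(5)·(7/2)·(1)] = 33/5
Sum: (-7)·(-11/10) + 1/2·(16/5) + 133·(-77/10) + 298·(33/5) = 952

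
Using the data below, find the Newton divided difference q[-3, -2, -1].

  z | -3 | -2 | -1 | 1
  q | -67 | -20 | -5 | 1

q[-3,-2] = (-20 - (-67)) / (-2 - (-3)) = 47
q[-2,-1] = (-5 - (-20)) / (-1 - (-2)) = 15
q[-3,-2,-1] = (15 - 47) / (-1 - (-3)) = -16

-16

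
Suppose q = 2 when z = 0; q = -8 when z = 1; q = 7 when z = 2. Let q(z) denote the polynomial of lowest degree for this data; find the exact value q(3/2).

Evaluate each Lagrange basis at z = 3/2:
L_0(3/2) = (1/2)·(-1/2)/[(-1)·(-2)] = -1/8
L_1(3/2) = (3/2)·(-1/2)/[(1)·(-1)] = 3/4
L_2(3/2) = (3/2)·(1/2)/[(2)·(1)] = 3/8
Sum: 2·(-1/8) + (-8)·(3/4) + 7·(3/8) = -29/8

-29/8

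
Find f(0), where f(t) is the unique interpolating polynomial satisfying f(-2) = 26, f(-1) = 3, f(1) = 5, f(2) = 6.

Using Newton's divided-difference form:
f[-2,-1] = (3 - 26) / (-1 - (-2)) = -23
f[-1,1] = (5 - 3) / (1 - (-1)) = 1
f[1,2] = (6 - 5) / (2 - 1) = 1
f[-2,-1,1] = (1 - (-23)) / (1 - (-2)) = 8
f[-1,1,2] = (1 - 1) / (2 - (-1)) = 0
f[-2,-1,1,2] = (0 - 8) / (2 - (-2)) = -2
f(0) = 26 + (-23)·(2) + 8·(2)·(1) + (-2)·(2)·(1)·(-1) = 0

0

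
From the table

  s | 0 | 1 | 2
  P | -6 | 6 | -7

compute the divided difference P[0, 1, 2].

P[0,1] = (6 - (-6)) / (1 - 0) = 12
P[1,2] = (-7 - 6) / (2 - 1) = -13
P[0,1,2] = (-13 - 12) / (2 - 0) = -25/2

-25/2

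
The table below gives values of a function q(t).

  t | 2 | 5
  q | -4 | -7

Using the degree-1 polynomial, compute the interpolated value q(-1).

Evaluate each Lagrange basis at t = -1:
L_0(-1) = (-6)/[(-3)] = 2
L_1(-1) = (-3)/[(3)] = -1
Sum: (-4)·(2) + (-7)·(-1) = -1

-1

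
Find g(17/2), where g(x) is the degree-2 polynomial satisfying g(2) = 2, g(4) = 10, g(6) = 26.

L_0(17/2) = (9/2)·(5/2)/[(-2)·(-4)] = 45/32
L_1(17/2) = (13/2)·(5/2)/[(2)·(-2)] = -65/16
L_2(17/2) = (13/2)·(9/2)/[(4)·(2)] = 117/32
Sum: 2·(45/32) + 10·(-65/16) + 26·(117/32) = 229/4

229/4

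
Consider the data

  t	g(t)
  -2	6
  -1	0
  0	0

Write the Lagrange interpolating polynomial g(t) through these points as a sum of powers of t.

Build the Lagrange basis polynomials:
L_0(t) = (t + 1)t / [2] = (1/2)t^2 + (1/2)t
L_1(t) = (t + 2)t / [-1] = -t^2 - 2t
L_2(t) = (t + 2)(t + 1) / [2] = (1/2)t^2 + (3/2)t + 1
g(t) = 6·L_0 + 0·L_1 + 0·L_2
  6·L_0(t) = 3t^2 + 3t
  0·L_1(t) = 0
  0·L_2(t) = 0
Adding term by term: 3t^2 + 3t

g(t) = 3t^2 + 3t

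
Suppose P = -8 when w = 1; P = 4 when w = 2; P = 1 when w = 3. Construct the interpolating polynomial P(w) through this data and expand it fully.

Build the Lagrange basis polynomials:
L_0(w) = (w - 2)(w - 3) / [2] = (1/2)w^2 - (5/2)w + 3
L_1(w) = (w - 1)(w - 3) / [-1] = -w^2 + 4w - 3
L_2(w) = (w - 1)(w - 2) / [2] = (1/2)w^2 - (3/2)w + 1
P(w) = (-8)·L_0 + 4·L_1 + 1·L_2
  (-8)·L_0(w) = -4w^2 + 20w - 24
  4·L_1(w) = -4w^2 + 16w - 12
  1·L_2(w) = (1/2)w^2 - (3/2)w + 1
Adding term by term: -(15/2)w^2 + (69/2)w - 35

P(w) = -(15/2)w^2 + (69/2)w - 35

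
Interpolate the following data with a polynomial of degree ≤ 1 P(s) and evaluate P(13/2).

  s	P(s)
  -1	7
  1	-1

-23

Evaluate each Lagrange basis at s = 13/2:
L_0(13/2) = (11/2)/[(-2)] = -11/4
L_1(13/2) = (15/2)/[(2)] = 15/4
Sum: 7·(-11/4) + (-1)·(15/4) = -23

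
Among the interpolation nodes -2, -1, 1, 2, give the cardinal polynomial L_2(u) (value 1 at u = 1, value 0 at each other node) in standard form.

L_2(u) = (u + 2)(u + 1)(u - 2) / [(3)·(2)·(-1)]
       = (u^3 + u^2 - 4u - 4) / (-6)

L_2(u) = -(1/6)u^3 - (1/6)u^2 + (2/3)u + 2/3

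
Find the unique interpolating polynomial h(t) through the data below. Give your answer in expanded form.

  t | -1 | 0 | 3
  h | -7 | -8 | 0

h(t) = (11/12)t^2 - (1/12)t - 8

L_0(t) = t(t - 3) / [4] = (1/4)t^2 - (3/4)t
L_1(t) = (t + 1)(t - 3) / [-3] = -(1/3)t^2 + (2/3)t + 1
L_2(t) = (t + 1)t / [12] = (1/12)t^2 + (1/12)t
h(t) = (-7)·L_0 + (-8)·L_1 + 0·L_2
  (-7)·L_0(t) = -(7/4)t^2 + (21/4)t
  (-8)·L_1(t) = (8/3)t^2 - (16/3)t - 8
  0·L_2(t) = 0
Adding term by term: (11/12)t^2 - (1/12)t - 8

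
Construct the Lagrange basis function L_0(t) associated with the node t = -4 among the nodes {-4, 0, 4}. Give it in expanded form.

L_0(t) = (1/32)t^2 - (1/8)t

L_0(t) = t(t - 4) / [(-4)·(-8)]
       = (t^2 - 4t) / (32)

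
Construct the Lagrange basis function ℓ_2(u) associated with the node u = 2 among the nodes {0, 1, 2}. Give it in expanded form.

ℓ_2(u) = u(u - 1) / [(2)·(1)]
       = (u^2 - u) / (2)

ℓ_2(u) = (1/2)u^2 - (1/2)u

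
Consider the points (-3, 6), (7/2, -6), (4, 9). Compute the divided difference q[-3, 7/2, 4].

q[-3,7/2] = (-6 - 6) / (7/2 - (-3)) = -24/13
q[7/2,4] = (9 - (-6)) / (4 - 7/2) = 30
q[-3,7/2,4] = (30 - (-24/13)) / (4 - (-3)) = 414/91

414/91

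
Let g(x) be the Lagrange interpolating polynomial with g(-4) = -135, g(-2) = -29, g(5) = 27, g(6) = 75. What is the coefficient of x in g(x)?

L_0(x) = (x + 2)(x - 5)(x - 6) / [-180] = -(1/180)x^3 + (1/20)x^2 - (2/45)x - 1/3
L_1(x) = (x + 4)(x - 5)(x - 6) / [112] = (1/112)x^3 - (1/16)x^2 - (1/8)x + 15/14
L_2(x) = (x + 4)(x + 2)(x - 6) / [-63] = -(1/63)x^3 + (4/9)x + 16/21
L_3(x) = (x + 4)(x + 2)(x - 5) / [80] = (1/80)x^3 + (1/80)x^2 - (11/40)x - 1/2
g(x) = (-135)·L_0 + (-29)·L_1 + 27·L_2 + 75·L_3
Only the coefficient of x is needed; take it from each L_i and combine:
(-135)·(-2/45) + (-29)·(-1/8) + 27·(4/9) + 75·(-11/40) = 1

1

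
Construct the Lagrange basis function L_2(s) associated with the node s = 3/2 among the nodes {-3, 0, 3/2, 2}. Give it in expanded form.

L_2(s) = (s + 3)s(s - 2) / [(9/2)·(3/2)·(-1/2)]
       = (s^3 + s^2 - 6s) / (-27/8)

L_2(s) = -(8/27)s^3 - (8/27)s^2 + (16/9)s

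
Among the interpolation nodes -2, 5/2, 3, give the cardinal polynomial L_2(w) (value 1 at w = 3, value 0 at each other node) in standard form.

L_2(w) = (w + 2)(w - 5/2) / [(5)·(1/2)]
       = (w^2 - (1/2)w - 5) / (5/2)

L_2(w) = (2/5)w^2 - (1/5)w - 2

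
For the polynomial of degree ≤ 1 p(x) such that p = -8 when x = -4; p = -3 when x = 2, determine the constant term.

Build the Lagrange basis polynomials:
L_0(x) = (x - 2) / [-6] = -(1/6)x + 1/3
L_1(x) = (x + 4) / [6] = (1/6)x + 2/3
p(x) = (-8)·L_0 + (-3)·L_1
Only the constant term is needed; take it from each L_i and combine:
(-8)·(1/3) + (-3)·(2/3) = -14/3

-14/3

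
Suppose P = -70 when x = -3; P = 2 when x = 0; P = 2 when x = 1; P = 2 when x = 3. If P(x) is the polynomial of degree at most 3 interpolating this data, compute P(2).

Using Newton's divided-difference form:
P[-3,0] = (2 - (-70)) / (0 - (-3)) = 24
P[0,1] = (2 - 2) / (1 - 0) = 0
P[1,3] = (2 - 2) / (3 - 1) = 0
P[-3,0,1] = (0 - 24) / (1 - (-3)) = -6
P[0,1,3] = (0 - 0) / (3 - 0) = 0
P[-3,0,1,3] = (0 - (-6)) / (3 - (-3)) = 1
P(2) = -70 + 24·(5) + (-6)·(5)·(2) + 1·(5)·(2)·(1) = 0

0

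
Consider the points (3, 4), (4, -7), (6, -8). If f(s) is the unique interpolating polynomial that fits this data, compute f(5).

Evaluate each Lagrange basis at s = 5:
L_0(5) = (1)·(-1)/[(-1)·(-3)] = -1/3
L_1(5) = (2)·(-1)/[(1)·(-2)] = 1
L_2(5) = (2)·(1)/[(3)·(2)] = 1/3
Sum: 4·(-1/3) + (-7)·(1) + (-8)·(1/3) = -11

-11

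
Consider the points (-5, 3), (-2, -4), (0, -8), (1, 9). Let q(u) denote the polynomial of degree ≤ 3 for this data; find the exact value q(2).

Using Newton's divided-difference form:
q[-5,-2] = (-4 - 3) / (-2 - (-5)) = -7/3
q[-2,0] = (-8 - (-4)) / (0 - (-2)) = -2
q[0,1] = (9 - (-8)) / (1 - 0) = 17
q[-5,-2,0] = (-2 - (-7/3)) / (0 - (-5)) = 1/15
q[-2,0,1] = (17 - (-2)) / (1 - (-2)) = 19/3
q[-5,-2,0,1] = (19/3 - 1/15) / (1 - (-5)) = 47/45
q(2) = 3 + (-7/3)·(7) + (1/15)·(7)·(4) + (47/45)·(7)·(4)·(2) = 2116/45

2116/45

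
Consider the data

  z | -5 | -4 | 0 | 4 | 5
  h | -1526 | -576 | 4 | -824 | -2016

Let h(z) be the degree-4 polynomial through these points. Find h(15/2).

-161591/16

Evaluate each Lagrange basis at z = 15/2:
L_0(15/2) = (23/2)·(15/2)·(7/2)·(5/2)/[(-1)·(-5)·(-9)·(-10)] = 161/96
L_1(15/2) = (25/2)·(15/2)·(7/2)·(5/2)/[(1)·(-4)·(-8)·(-9)] = -4375/1536
L_2(15/2) = (25/2)·(23/2)·(7/2)·(5/2)/[(5)·(4)·(-4)·(-5)] = 805/256
L_3(15/2) = (25/2)·(23/2)·(15/2)·(5/2)/[(9)·(8)·(4)·(-1)] = -14375/1536
L_4(15/2) = (25/2)·(23/2)·(15/2)·(7/2)/[(10)·(9)·(5)·(1)] = 805/96
Sum: (-1526)·(161/96) + (-576)·(-4375/1536) + 4·(805/256) + (-824)·(-14375/1536) + (-2016)·(805/96) = -161591/16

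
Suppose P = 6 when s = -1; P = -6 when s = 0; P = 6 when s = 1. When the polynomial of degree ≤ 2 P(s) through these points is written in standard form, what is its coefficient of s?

L_0(s) = s(s - 1) / [2] = (1/2)s^2 - (1/2)s
L_1(s) = (s + 1)(s - 1) / [-1] = -s^2 + 1
L_2(s) = (s + 1)s / [2] = (1/2)s^2 + (1/2)s
P(s) = 6·L_0 + (-6)·L_1 + 6·L_2
Only the coefficient of s is needed; take it from each L_i and combine:
6·(-1/2) + (-6)·(0) + 6·(1/2) = 0

0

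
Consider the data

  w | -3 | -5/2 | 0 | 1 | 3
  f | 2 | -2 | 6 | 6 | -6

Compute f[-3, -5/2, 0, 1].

-122/105

f[-3,-5/2] = (-2 - 2) / (-5/2 - (-3)) = -8
f[-5/2,0] = (6 - (-2)) / (0 - (-5/2)) = 16/5
f[0,1] = (6 - 6) / (1 - 0) = 0
f[-3,-5/2,0] = (16/5 - (-8)) / (0 - (-3)) = 56/15
f[-5/2,0,1] = (0 - 16/5) / (1 - (-5/2)) = -32/35
f[-3,-5/2,0,1] = (-32/35 - 56/15) / (1 - (-3)) = -122/105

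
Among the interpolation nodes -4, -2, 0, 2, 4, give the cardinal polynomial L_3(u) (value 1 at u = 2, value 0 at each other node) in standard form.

L_3(u) = (u + 4)(u + 2)u(u - 4) / [(6)·(4)·(2)·(-2)]
       = (u^4 + 2u^3 - 16u^2 - 32u) / (-96)

L_3(u) = -(1/96)u^4 - (1/48)u^3 + (1/6)u^2 + (1/3)u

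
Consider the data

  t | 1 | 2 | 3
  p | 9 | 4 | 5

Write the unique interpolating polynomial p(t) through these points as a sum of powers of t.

Newton's divided differences:
p[1,2] = (4 - 9) / (2 - 1) = -5
p[2,3] = (5 - 4) / (3 - 2) = 1
p[1,2,3] = (1 - (-5)) / (3 - 1) = 3
p(t) = 9 + (-5)·(t - 1) + 3·(t - 1)(t - 2)
Expanding: p(t) = 3t^2 - 14t + 20

p(t) = 3t^2 - 14t + 20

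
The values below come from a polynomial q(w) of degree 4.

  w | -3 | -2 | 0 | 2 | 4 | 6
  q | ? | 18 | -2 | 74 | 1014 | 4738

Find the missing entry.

139

The 5 known values determine q uniquely (degree ≤ 4).
Evaluate each Lagrange basis at w = -3:
L_0(-3) = (-3)·(-5)·(-7)·(-9)/[(-2)·(-4)·(-6)·(-8)] = 315/128
L_1(-3) = (-1)·(-5)·(-7)·(-9)/[(2)·(-2)·(-4)·(-6)] = -105/32
L_2(-3) = (-1)·(-3)·(-7)·(-9)/[(4)·(2)·(-2)·(-4)] = 189/64
L_3(-3) = (-1)·(-3)·(-5)·(-9)/[(6)·(4)·(2)·(-2)] = -45/32
L_4(-3) = (-1)·(-3)·(-5)·(-7)/[(8)·(6)·(4)·(2)] = 35/128
Sum: 18·(315/128) + (-2)·(-105/32) + 74·(189/64) + 1014·(-45/32) + 4738·(35/128) = 139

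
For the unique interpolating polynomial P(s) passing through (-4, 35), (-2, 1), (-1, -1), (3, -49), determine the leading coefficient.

The leading coefficient equals the top divided difference P[-4,-2,-1,3].
P[-4,-2] = (1 - 35) / (-2 - (-4)) = -17
P[-2,-1] = (-1 - 1) / (-1 - (-2)) = -2
P[-1,3] = (-49 - (-1)) / (3 - (-1)) = -12
P[-4,-2,-1] = (-2 - (-17)) / (-1 - (-4)) = 5
P[-2,-1,3] = (-12 - (-2)) / (3 - (-2)) = -2
P[-4,-2,-1,3] = (-2 - 5) / (3 - (-4)) = -1

-1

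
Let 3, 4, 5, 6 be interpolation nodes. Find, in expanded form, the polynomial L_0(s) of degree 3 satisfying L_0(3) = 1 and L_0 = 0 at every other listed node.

L_0(s) = -(1/6)s^3 + (5/2)s^2 - (37/3)s + 20

L_0(s) = (s - 4)(s - 5)(s - 6) / [(-1)·(-2)·(-3)]
       = (s^3 - 15s^2 + 74s - 120) / (-6)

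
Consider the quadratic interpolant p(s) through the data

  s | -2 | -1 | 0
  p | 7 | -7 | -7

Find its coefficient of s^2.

7

Build the Lagrange basis polynomials:
L_0(s) = (s + 1)s / [2] = (1/2)s^2 + (1/2)s
L_1(s) = (s + 2)s / [-1] = -s^2 - 2s
L_2(s) = (s + 2)(s + 1) / [2] = (1/2)s^2 + (3/2)s + 1
p(s) = 7·L_0 + (-7)·L_1 + (-7)·L_2
Only the coefficient of s^2 is needed; take it from each L_i and combine:
7·(1/2) + (-7)·(-1) + (-7)·(1/2) = 7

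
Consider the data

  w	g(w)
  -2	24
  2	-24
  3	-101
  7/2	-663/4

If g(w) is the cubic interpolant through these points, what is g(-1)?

Evaluate each Lagrange basis at w = -1:
L_0(-1) = (-3)·(-4)·(-9/2)/[(-4)·(-5)·(-11/2)] = 27/55
L_1(-1) = (1)·(-4)·(-9/2)/[(4)·(-1)·(-3/2)] = 3
L_2(-1) = (1)·(-3)·(-9/2)/[(5)·(1)·(-1/2)] = -27/5
L_3(-1) = (1)·(-3)·(-4)/[(11/2)·(3/2)·(1/2)] = 32/11
Sum: 24·(27/55) + (-24)·(3) + (-101)·(-27/5) + (-663/4)·(32/11) = 3

3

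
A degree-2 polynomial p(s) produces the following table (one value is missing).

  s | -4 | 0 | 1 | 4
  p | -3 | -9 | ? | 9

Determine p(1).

The 3 known values determine p uniquely (degree ≤ 2).
L_0(1) = (1)·(-3)/[(-4)·(-8)] = -3/32
L_1(1) = (5)·(-3)/[(4)·(-4)] = 15/16
L_2(1) = (5)·(1)/[(8)·(4)] = 5/32
Sum: (-3)·(-3/32) + (-9)·(15/16) + 9·(5/32) = -27/4

-27/4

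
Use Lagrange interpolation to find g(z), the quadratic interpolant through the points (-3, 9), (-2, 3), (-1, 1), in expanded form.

g(z) = 2z^2 + 4z + 3

L_0(z) = (z + 2)(z + 1) / [2] = (1/2)z^2 + (3/2)z + 1
L_1(z) = (z + 3)(z + 1) / [-1] = -z^2 - 4z - 3
L_2(z) = (z + 3)(z + 2) / [2] = (1/2)z^2 + (5/2)z + 3
g(z) = 9·L_0 + 3·L_1 + 1·L_2
  9·L_0(z) = (9/2)z^2 + (27/2)z + 9
  3·L_1(z) = -3z^2 - 12z - 9
  1·L_2(z) = (1/2)z^2 + (5/2)z + 3
Adding term by term: 2z^2 + 4z + 3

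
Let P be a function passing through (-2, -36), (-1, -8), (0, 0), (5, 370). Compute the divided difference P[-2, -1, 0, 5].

P[-2,-1] = (-8 - (-36)) / (-1 - (-2)) = 28
P[-1,0] = (0 - (-8)) / (0 - (-1)) = 8
P[0,5] = (370 - 0) / (5 - 0) = 74
P[-2,-1,0] = (8 - 28) / (0 - (-2)) = -10
P[-1,0,5] = (74 - 8) / (5 - (-1)) = 11
P[-2,-1,0,5] = (11 - (-10)) / (5 - (-2)) = 3

3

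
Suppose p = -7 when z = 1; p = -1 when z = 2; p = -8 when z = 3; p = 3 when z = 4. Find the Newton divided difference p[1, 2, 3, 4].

31/6

p[1,2] = (-1 - (-7)) / (2 - 1) = 6
p[2,3] = (-8 - (-1)) / (3 - 2) = -7
p[3,4] = (3 - (-8)) / (4 - 3) = 11
p[1,2,3] = (-7 - 6) / (3 - 1) = -13/2
p[2,3,4] = (11 - (-7)) / (4 - 2) = 9
p[1,2,3,4] = (9 - (-13/2)) / (4 - 1) = 31/6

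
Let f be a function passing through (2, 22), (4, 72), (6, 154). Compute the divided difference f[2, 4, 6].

f[2,4] = (72 - 22) / (4 - 2) = 25
f[4,6] = (154 - 72) / (6 - 4) = 41
f[2,4,6] = (41 - 25) / (6 - 2) = 4

4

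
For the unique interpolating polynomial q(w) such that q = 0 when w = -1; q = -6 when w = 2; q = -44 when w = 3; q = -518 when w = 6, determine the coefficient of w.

Build the Lagrange basis polynomials:
L_0(w) = (w - 2)(w - 3)(w - 6) / [-84] = -(1/84)w^3 + (11/84)w^2 - (3/7)w + 3/7
L_1(w) = (w + 1)(w - 3)(w - 6) / [12] = (1/12)w^3 - (2/3)w^2 + (3/4)w + 3/2
L_2(w) = (w + 1)(w - 2)(w - 6) / [-12] = -(1/12)w^3 + (7/12)w^2 - (1/3)w - 1
L_3(w) = (w + 1)(w - 2)(w - 3) / [84] = (1/84)w^3 - (1/21)w^2 + (1/84)w + 1/14
q(w) = 0·L_0 + (-6)·L_1 + (-44)·L_2 + (-518)·L_3
Only the coefficient of w is needed; take it from each L_i and combine:
0·(-3/7) + (-6)·(3/4) + (-44)·(-1/3) + (-518)·(1/84) = 4

4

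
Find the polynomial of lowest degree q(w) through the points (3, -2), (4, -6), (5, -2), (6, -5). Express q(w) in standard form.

q(w) = -(5/2)w^3 + 34w^2 - (299/2)w + 208

Newton's divided differences:
q[3,4] = (-6 - (-2)) / (4 - 3) = -4
q[4,5] = (-2 - (-6)) / (5 - 4) = 4
q[5,6] = (-5 - (-2)) / (6 - 5) = -3
q[3,4,5] = (4 - (-4)) / (5 - 3) = 4
q[4,5,6] = (-3 - 4) / (6 - 4) = -7/2
q[3,4,5,6] = (-7/2 - 4) / (6 - 3) = -5/2
q(w) = -2 + (-4)·(w - 3) + 4·(w - 3)(w - 4) + (-5/2)·(w - 3)(w - 4)(w - 5)
Expanding: q(w) = -(5/2)w^3 + 34w^2 - (299/2)w + 208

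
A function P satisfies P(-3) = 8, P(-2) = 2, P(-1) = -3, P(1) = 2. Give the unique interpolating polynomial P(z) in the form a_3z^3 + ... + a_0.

Build the Lagrange basis polynomials:
L_0(z) = (z + 2)(z + 1)(z - 1) / [-8] = -(1/8)z^3 - (1/4)z^2 + (1/8)z + 1/4
L_1(z) = (z + 3)(z + 1)(z - 1) / [3] = (1/3)z^3 + z^2 - (1/3)z - 1
L_2(z) = (z + 3)(z + 2)(z - 1) / [-4] = -(1/4)z^3 - z^2 - (1/4)z + 3/2
L_3(z) = (z + 3)(z + 2)(z + 1) / [24] = (1/24)z^3 + (1/4)z^2 + (11/24)z + 1/4
P(z) = 8·L_0 + 2·L_1 + (-3)·L_2 + 2·L_3
  8·L_0(z) = -z^3 - 2z^2 + z + 2
  2·L_1(z) = (2/3)z^3 + 2z^2 - (2/3)z - 2
  (-3)·L_2(z) = (3/4)z^3 + 3z^2 + (3/4)z - 9/2
  2·L_3(z) = (1/12)z^3 + (1/2)z^2 + (11/12)z + 1/2
Adding term by term: (1/2)z^3 + (7/2)z^2 + 2z - 4

P(z) = (1/2)z^3 + (7/2)z^2 + 2z - 4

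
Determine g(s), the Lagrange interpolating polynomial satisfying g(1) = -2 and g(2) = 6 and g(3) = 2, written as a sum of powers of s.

L_0(s) = (s - 2)(s - 3) / [2] = (1/2)s^2 - (5/2)s + 3
L_1(s) = (s - 1)(s - 3) / [-1] = -s^2 + 4s - 3
L_2(s) = (s - 1)(s - 2) / [2] = (1/2)s^2 - (3/2)s + 1
g(s) = (-2)·L_0 + 6·L_1 + 2·L_2
  (-2)·L_0(s) = -s^2 + 5s - 6
  6·L_1(s) = -6s^2 + 24s - 18
  2·L_2(s) = s^2 - 3s + 2
Adding term by term: -6s^2 + 26s - 22

g(s) = -6s^2 + 26s - 22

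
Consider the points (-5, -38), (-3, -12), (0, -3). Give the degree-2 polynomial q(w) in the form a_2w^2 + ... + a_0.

q(w) = -2w^2 - 3w - 3

L_0(w) = (w + 3)w / [10] = (1/10)w^2 + (3/10)w
L_1(w) = (w + 5)w / [-6] = -(1/6)w^2 - (5/6)w
L_2(w) = (w + 5)(w + 3) / [15] = (1/15)w^2 + (8/15)w + 1
q(w) = (-38)·L_0 + (-12)·L_1 + (-3)·L_2
  (-38)·L_0(w) = -(19/5)w^2 - (57/5)w
  (-12)·L_1(w) = 2w^2 + 10w
  (-3)·L_2(w) = -(1/5)w^2 - (8/5)w - 3
Adding term by term: -2w^2 - 3w - 3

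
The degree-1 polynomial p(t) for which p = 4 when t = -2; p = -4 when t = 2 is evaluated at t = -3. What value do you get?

Evaluate each Lagrange basis at t = -3:
L_0(-3) = (-5)/[(-4)] = 5/4
L_1(-3) = (-1)/[(4)] = -1/4
Sum: 4·(5/4) + (-4)·(-1/4) = 6

6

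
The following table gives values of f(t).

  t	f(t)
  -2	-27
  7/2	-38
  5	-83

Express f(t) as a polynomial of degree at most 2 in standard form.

f(t) = -4t^2 + 4t - 3

Build the Lagrange basis polynomials:
L_0(t) = (t - 7/2)(t - 5) / [77/2] = (2/77)t^2 - (17/77)t + 5/11
L_1(t) = (t + 2)(t - 5) / [-33/4] = -(4/33)t^2 + (4/11)t + 40/33
L_2(t) = (t + 2)(t - 7/2) / [21/2] = (2/21)t^2 - (1/7)t - 2/3
f(t) = (-27)·L_0 + (-38)·L_1 + (-83)·L_2
  (-27)·L_0(t) = -(54/77)t^2 + (459/77)t - 135/11
  (-38)·L_1(t) = (152/33)t^2 - (152/11)t - 1520/33
  (-83)·L_2(t) = -(166/21)t^2 + (83/7)t + 166/3
Adding term by term: -4t^2 + 4t - 3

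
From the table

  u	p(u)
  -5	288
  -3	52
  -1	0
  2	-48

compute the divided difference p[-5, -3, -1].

23

p[-5,-3] = (52 - 288) / (-3 - (-5)) = -118
p[-3,-1] = (0 - 52) / (-1 - (-3)) = -26
p[-5,-3,-1] = (-26 - (-118)) / (-1 - (-5)) = 23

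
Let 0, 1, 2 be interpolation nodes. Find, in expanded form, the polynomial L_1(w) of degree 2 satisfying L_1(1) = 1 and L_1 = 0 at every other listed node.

L_1(w) = w(w - 2) / [(1)·(-1)]
       = (w^2 - 2w) / (-1)

L_1(w) = -w^2 + 2w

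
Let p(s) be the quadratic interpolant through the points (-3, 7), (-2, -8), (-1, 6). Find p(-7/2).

203/8

L_0(-7/2) = (-3/2)·(-5/2)/[(-1)·(-2)] = 15/8
L_1(-7/2) = (-1/2)·(-5/2)/[(1)·(-1)] = -5/4
L_2(-7/2) = (-1/2)·(-3/2)/[(2)·(1)] = 3/8
Sum: 7·(15/8) + (-8)·(-5/4) + 6·(3/8) = 203/8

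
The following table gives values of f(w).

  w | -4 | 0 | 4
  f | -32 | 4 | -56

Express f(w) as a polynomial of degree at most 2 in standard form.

f(w) = -3w^2 - 3w + 4

Newton's divided differences:
f[-4,0] = (4 - (-32)) / (0 - (-4)) = 9
f[0,4] = (-56 - 4) / (4 - 0) = -15
f[-4,0,4] = (-15 - 9) / (4 - (-4)) = -3
f(w) = -32 + 9·(w + 4) + (-3)·(w + 4)w
Expanding: f(w) = -3w^2 - 3w + 4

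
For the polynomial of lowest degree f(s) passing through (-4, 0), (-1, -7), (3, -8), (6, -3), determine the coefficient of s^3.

Build the Lagrange basis polynomials:
L_0(s) = (s + 1)(s - 3)(s - 6) / [-210] = -(1/210)s^3 + (4/105)s^2 - (3/70)s - 3/35
L_1(s) = (s + 4)(s - 3)(s - 6) / [84] = (1/84)s^3 - (5/84)s^2 - (3/14)s + 6/7
L_2(s) = (s + 4)(s + 1)(s - 6) / [-84] = -(1/84)s^3 + (1/84)s^2 + (13/42)s + 2/7
L_3(s) = (s + 4)(s + 1)(s - 3) / [210] = (1/210)s^3 + (1/105)s^2 - (11/210)s - 2/35
f(s) = 0·L_0 + (-7)·L_1 + (-8)·L_2 + (-3)·L_3
Only the coefficient of s^3 is needed; take it from each L_i and combine:
0·(-1/210) + (-7)·(1/84) + (-8)·(-1/84) + (-3)·(1/210) = -1/420

-1/420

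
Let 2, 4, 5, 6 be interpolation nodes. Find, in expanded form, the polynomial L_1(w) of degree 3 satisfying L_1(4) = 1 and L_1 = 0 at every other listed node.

L_1(w) = (w - 2)(w - 5)(w - 6) / [(2)·(-1)·(-2)]
       = (w^3 - 13w^2 + 52w - 60) / (4)

L_1(w) = (1/4)w^3 - (13/4)w^2 + 13w - 15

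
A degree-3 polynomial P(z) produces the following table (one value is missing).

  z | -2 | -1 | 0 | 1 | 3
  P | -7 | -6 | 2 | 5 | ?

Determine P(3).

The 4 known values determine P uniquely (degree ≤ 3).
L_0(3) = (4)·(3)·(2)/[(-1)·(-2)·(-3)] = -4
L_1(3) = (5)·(3)·(2)/[(1)·(-1)·(-2)] = 15
L_2(3) = (5)·(4)·(2)/[(2)·(1)·(-1)] = -20
L_3(3) = (5)·(4)·(3)/[(3)·(2)·(1)] = 10
Sum: (-7)·(-4) + (-6)·(15) + 2·(-20) + 5·(10) = -52

-52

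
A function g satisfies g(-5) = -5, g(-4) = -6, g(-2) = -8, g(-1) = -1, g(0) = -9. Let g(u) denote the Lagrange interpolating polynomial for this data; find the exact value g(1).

-133/2

Evaluate each Lagrange basis at u = 1:
L_0(1) = (5)·(3)·(2)·(1)/[(-1)·(-3)·(-4)·(-5)] = 1/2
L_1(1) = (6)·(3)·(2)·(1)/[(1)·(-2)·(-3)·(-4)] = -3/2
L_2(1) = (6)·(5)·(2)·(1)/[(3)·(2)·(-1)·(-2)] = 5
L_3(1) = (6)·(5)·(3)·(1)/[(4)·(3)·(1)·(-1)] = -15/2
L_4(1) = (6)·(5)·(3)·(2)/[(5)·(4)·(2)·(1)] = 9/2
Sum: (-5)·(1/2) + (-6)·(-3/2) + (-8)·(5) + (-1)·(-15/2) + (-9)·(9/2) = -133/2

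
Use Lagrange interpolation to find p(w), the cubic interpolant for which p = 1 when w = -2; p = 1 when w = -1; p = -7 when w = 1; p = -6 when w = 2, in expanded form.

L_0(w) = (w + 1)(w - 1)(w - 2) / [-12] = -(1/12)w^3 + (1/6)w^2 + (1/12)w - 1/6
L_1(w) = (w + 2)(w - 1)(w - 2) / [6] = (1/6)w^3 - (1/6)w^2 - (2/3)w + 2/3
L_2(w) = (w + 2)(w + 1)(w - 2) / [-6] = -(1/6)w^3 - (1/6)w^2 + (2/3)w + 2/3
L_3(w) = (w + 2)(w + 1)(w - 1) / [12] = (1/12)w^3 + (1/6)w^2 - (1/12)w - 1/6
p(w) = 1·L_0 + 1·L_1 + (-7)·L_2 + (-6)·L_3
  1·L_0(w) = -(1/12)w^3 + (1/6)w^2 + (1/12)w - 1/6
  1·L_1(w) = (1/6)w^3 - (1/6)w^2 - (2/3)w + 2/3
  (-7)·L_2(w) = (7/6)w^3 + (7/6)w^2 - (14/3)w - 14/3
  (-6)·L_3(w) = -(1/2)w^3 - w^2 + (1/2)w + 1
Adding term by term: (3/4)w^3 + (1/6)w^2 - (19/4)w - 19/6

p(w) = (3/4)w^3 + (1/6)w^2 - (19/4)w - 19/6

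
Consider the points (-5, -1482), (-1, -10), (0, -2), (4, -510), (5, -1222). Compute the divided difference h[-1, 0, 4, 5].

-15

h[-1,0] = (-2 - (-10)) / (0 - (-1)) = 8
h[0,4] = (-510 - (-2)) / (4 - 0) = -127
h[4,5] = (-1222 - (-510)) / (5 - 4) = -712
h[-1,0,4] = (-127 - 8) / (4 - (-1)) = -27
h[0,4,5] = (-712 - (-127)) / (5 - 0) = -117
h[-1,0,4,5] = (-117 - (-27)) / (5 - (-1)) = -15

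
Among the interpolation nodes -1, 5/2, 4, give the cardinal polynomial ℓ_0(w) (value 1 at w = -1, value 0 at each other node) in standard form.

ℓ_0(w) = (2/35)w^2 - (13/35)w + 4/7

ℓ_0(w) = (w - 5/2)(w - 4) / [(-7/2)·(-5)]
       = (w^2 - (13/2)w + 10) / (35/2)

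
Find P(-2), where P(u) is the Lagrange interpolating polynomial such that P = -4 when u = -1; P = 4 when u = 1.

-8

L_0(-2) = (-3)/[(-2)] = 3/2
L_1(-2) = (-1)/[(2)] = -1/2
Sum: (-4)·(3/2) + 4·(-1/2) = -8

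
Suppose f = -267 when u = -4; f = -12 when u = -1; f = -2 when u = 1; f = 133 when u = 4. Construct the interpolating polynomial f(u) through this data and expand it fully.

Build the Lagrange basis polynomials:
L_0(u) = (u + 1)(u - 1)(u - 4) / [-120] = -(1/120)u^3 + (1/30)u^2 + (1/120)u - 1/30
L_1(u) = (u + 4)(u - 1)(u - 4) / [30] = (1/30)u^3 - (1/30)u^2 - (8/15)u + 8/15
L_2(u) = (u + 4)(u + 1)(u - 4) / [-30] = -(1/30)u^3 - (1/30)u^2 + (8/15)u + 8/15
L_3(u) = (u + 4)(u + 1)(u - 1) / [120] = (1/120)u^3 + (1/30)u^2 - (1/120)u - 1/30
f(u) = (-267)·L_0 + (-12)·L_1 + (-2)·L_2 + 133·L_3
  (-267)·L_0(u) = (89/40)u^3 - (89/10)u^2 - (89/40)u + 89/10
  (-12)·L_1(u) = -(2/5)u^3 + (2/5)u^2 + (32/5)u - 32/5
  (-2)·L_2(u) = (1/15)u^3 + (1/15)u^2 - (16/15)u - 16/15
  133·L_3(u) = (133/120)u^3 + (133/30)u^2 - (133/120)u - 133/30
Adding term by term: 3u^3 - 4u^2 + 2u - 3

f(u) = 3u^3 - 4u^2 + 2u - 3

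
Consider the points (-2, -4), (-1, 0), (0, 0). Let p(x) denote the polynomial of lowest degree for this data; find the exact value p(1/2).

Evaluate each Lagrange basis at x = 1/2:
L_0(1/2) = (3/2)·(1/2)/[(-1)·(-2)] = 3/8
L_1(1/2) = (5/2)·(1/2)/[(1)·(-1)] = -5/4
L_2(1/2) = (5/2)·(3/2)/[(2)·(1)] = 15/8
Sum: (-4)·(3/8) + 0 + 0 = -3/2

-3/2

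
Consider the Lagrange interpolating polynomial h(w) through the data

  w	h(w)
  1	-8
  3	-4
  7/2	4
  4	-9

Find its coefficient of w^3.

-238/15

The leading coefficient equals the top divided difference h[1,3,7/2,4].
h[1,3] = (-4 - (-8)) / (3 - 1) = 2
h[3,7/2] = (4 - (-4)) / (7/2 - 3) = 16
h[7/2,4] = (-9 - 4) / (4 - 7/2) = -26
h[1,3,7/2] = (16 - 2) / (7/2 - 1) = 28/5
h[3,7/2,4] = (-26 - 16) / (4 - 3) = -42
h[1,3,7/2,4] = (-42 - 28/5) / (4 - 1) = -238/15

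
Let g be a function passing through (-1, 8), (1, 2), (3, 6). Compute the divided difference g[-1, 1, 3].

g[-1,1] = (2 - 8) / (1 - (-1)) = -3
g[1,3] = (6 - 2) / (3 - 1) = 2
g[-1,1,3] = (2 - (-3)) / (3 - (-1)) = 5/4

5/4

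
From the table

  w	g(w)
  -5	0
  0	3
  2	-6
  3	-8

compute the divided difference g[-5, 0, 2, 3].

g[-5,0] = (3 - 0) / (0 - (-5)) = 3/5
g[0,2] = (-6 - 3) / (2 - 0) = -9/2
g[2,3] = (-8 - (-6)) / (3 - 2) = -2
g[-5,0,2] = (-9/2 - 3/5) / (2 - (-5)) = -51/70
g[0,2,3] = (-2 - (-9/2)) / (3 - 0) = 5/6
g[-5,0,2,3] = (5/6 - (-51/70)) / (3 - (-5)) = 41/210

41/210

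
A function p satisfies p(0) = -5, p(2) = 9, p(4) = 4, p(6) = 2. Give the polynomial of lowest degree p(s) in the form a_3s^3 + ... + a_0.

p(s) = (11/24)s^3 - (41/8)s^2 + (185/12)s - 5

Build the Lagrange basis polynomials:
L_0(s) = (s - 2)(s - 4)(s - 6) / [-48] = -(1/48)s^3 + (1/4)s^2 - (11/12)s + 1
L_1(s) = s(s - 4)(s - 6) / [16] = (1/16)s^3 - (5/8)s^2 + (3/2)s
L_2(s) = s(s - 2)(s - 6) / [-16] = -(1/16)s^3 + (1/2)s^2 - (3/4)s
L_3(s) = s(s - 2)(s - 4) / [48] = (1/48)s^3 - (1/8)s^2 + (1/6)s
p(s) = (-5)·L_0 + 9·L_1 + 4·L_2 + 2·L_3
  (-5)·L_0(s) = (5/48)s^3 - (5/4)s^2 + (55/12)s - 5
  9·L_1(s) = (9/16)s^3 - (45/8)s^2 + (27/2)s
  4·L_2(s) = -(1/4)s^3 + 2s^2 - 3s
  2·L_3(s) = (1/24)s^3 - (1/4)s^2 + (1/3)s
Adding term by term: (11/24)s^3 - (41/8)s^2 + (185/12)s - 5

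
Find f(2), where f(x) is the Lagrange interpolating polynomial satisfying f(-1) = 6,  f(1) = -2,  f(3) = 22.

Evaluate each Lagrange basis at x = 2:
L_0(2) = (1)·(-1)/[(-2)·(-4)] = -1/8
L_1(2) = (3)·(-1)/[(2)·(-2)] = 3/4
L_2(2) = (3)·(1)/[(4)·(2)] = 3/8
Sum: 6·(-1/8) + (-2)·(3/4) + 22·(3/8) = 6

6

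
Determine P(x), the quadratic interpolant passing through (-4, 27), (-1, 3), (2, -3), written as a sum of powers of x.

P(x) = x^2 - 3x - 1

Newton's divided differences:
P[-4,-1] = (3 - 27) / (-1 - (-4)) = -8
P[-1,2] = (-3 - 3) / (2 - (-1)) = -2
P[-4,-1,2] = (-2 - (-8)) / (2 - (-4)) = 1
P(x) = 27 + (-8)·(x + 4) + 1·(x + 4)(x + 1)
Expanding: P(x) = x^2 - 3x - 1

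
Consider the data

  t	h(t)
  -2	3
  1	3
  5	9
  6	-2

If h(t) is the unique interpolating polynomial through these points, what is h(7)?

Evaluate each Lagrange basis at t = 7:
L_0(7) = (6)·(2)·(1)/[(-3)·(-7)·(-8)] = -1/14
L_1(7) = (9)·(2)·(1)/[(3)·(-4)·(-5)] = 3/10
L_2(7) = (9)·(6)·(1)/[(7)·(4)·(-1)] = -27/14
L_3(7) = (9)·(6)·(2)/[(8)·(5)·(1)] = 27/10
Sum: 3·(-1/14) + 3·(3/10) + 9·(-27/14) + (-2)·(27/10) = -309/14

-309/14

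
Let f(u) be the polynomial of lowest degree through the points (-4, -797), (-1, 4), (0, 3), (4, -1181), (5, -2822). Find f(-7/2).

Evaluate each Lagrange basis at u = -7/2:
L_0(-7/2) = (-5/2)·(-7/2)·(-15/2)·(-17/2)/[(-3)·(-4)·(-8)·(-9)] = 2975/4608
L_1(-7/2) = (1/2)·(-7/2)·(-15/2)·(-17/2)/[(3)·(-1)·(-5)·(-6)] = 119/96
L_2(-7/2) = (1/2)·(-5/2)·(-15/2)·(-17/2)/[(4)·(1)·(-4)·(-5)] = -255/256
L_3(-7/2) = (1/2)·(-5/2)·(-7/2)·(-17/2)/[(8)·(5)·(4)·(-1)] = 119/512
L_4(-7/2) = (1/2)·(-5/2)·(-7/2)·(-15/2)/[(9)·(6)·(5)·(1)] = -35/288
Sum: (-797)·(2975/4608) + 4·(119/96) + 3·(-255/256) + (-1181)·(119/512) + (-2822)·(-35/288) = -3553/8

-3553/8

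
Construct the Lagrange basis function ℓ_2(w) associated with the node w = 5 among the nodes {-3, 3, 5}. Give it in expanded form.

ℓ_2(w) = (1/16)w^2 - 9/16

ℓ_2(w) = (w + 3)(w - 3) / [(8)·(2)]
       = (w^2 - 9) / (16)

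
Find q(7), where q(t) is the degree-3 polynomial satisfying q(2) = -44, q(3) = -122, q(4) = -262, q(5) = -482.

-1234

Using Newton's divided-difference form:
q[2,3] = (-122 - (-44)) / (3 - 2) = -78
q[3,4] = (-262 - (-122)) / (4 - 3) = -140
q[4,5] = (-482 - (-262)) / (5 - 4) = -220
q[2,3,4] = (-140 - (-78)) / (4 - 2) = -31
q[3,4,5] = (-220 - (-140)) / (5 - 3) = -40
q[2,3,4,5] = (-40 - (-31)) / (5 - 2) = -3
q(7) = -44 + (-78)·(5) + (-31)·(5)·(4) + (-3)·(5)·(4)·(3) = -1234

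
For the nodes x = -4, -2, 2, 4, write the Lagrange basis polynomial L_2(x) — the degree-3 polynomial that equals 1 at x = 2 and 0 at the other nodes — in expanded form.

L_2(x) = -(1/48)x^3 - (1/24)x^2 + (1/3)x + 2/3

L_2(x) = (x + 4)(x + 2)(x - 4) / [(6)·(4)·(-2)]
       = (x^3 + 2x^2 - 16x - 32) / (-48)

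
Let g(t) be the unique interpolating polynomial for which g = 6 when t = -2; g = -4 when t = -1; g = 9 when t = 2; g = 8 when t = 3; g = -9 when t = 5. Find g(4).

L_0(4) = (5)·(2)·(1)·(-1)/[(-1)·(-4)·(-5)·(-7)] = -1/14
L_1(4) = (6)·(2)·(1)·(-1)/[(1)·(-3)·(-4)·(-6)] = 1/6
L_2(4) = (6)·(5)·(1)·(-1)/[(4)·(3)·(-1)·(-3)] = -5/6
L_3(4) = (6)·(5)·(2)·(-1)/[(5)·(4)·(1)·(-2)] = 3/2
L_4(4) = (6)·(5)·(2)·(1)/[(7)·(6)·(3)·(2)] = 5/21
Sum: 6·(-1/14) + (-4)·(1/6) + 9·(-5/6) + 8·(3/2) + (-9)·(5/21) = 53/42

53/42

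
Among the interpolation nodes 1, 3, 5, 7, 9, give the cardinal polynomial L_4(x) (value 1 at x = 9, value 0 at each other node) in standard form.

L_4(x) = (x - 1)(x - 3)(x - 5)(x - 7) / [(8)·(6)·(4)·(2)]
       = (x^4 - 16x^3 + 86x^2 - 176x + 105) / (384)

L_4(x) = (1/384)x^4 - (1/24)x^3 + (43/192)x^2 - (11/24)x + 35/128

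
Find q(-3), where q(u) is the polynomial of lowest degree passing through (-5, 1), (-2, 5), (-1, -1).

22/3

L_0(-3) = (-1)·(-2)/[(-3)·(-4)] = 1/6
L_1(-3) = (2)·(-2)/[(3)·(-1)] = 4/3
L_2(-3) = (2)·(-1)/[(4)·(1)] = -1/2
Sum: 1·(1/6) + 5·(4/3) + (-1)·(-1/2) = 22/3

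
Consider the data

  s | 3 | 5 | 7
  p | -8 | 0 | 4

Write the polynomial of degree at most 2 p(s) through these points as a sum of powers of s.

Build the Lagrange basis polynomials:
L_0(s) = (s - 5)(s - 7) / [8] = (1/8)s^2 - (3/2)s + 35/8
L_1(s) = (s - 3)(s - 7) / [-4] = -(1/4)s^2 + (5/2)s - 21/4
L_2(s) = (s - 3)(s - 5) / [8] = (1/8)s^2 - s + 15/8
p(s) = (-8)·L_0 + 0·L_1 + 4·L_2
  (-8)·L_0(s) = -s^2 + 12s - 35
  0·L_1(s) = 0
  4·L_2(s) = (1/2)s^2 - 4s + 15/2
Adding term by term: -(1/2)s^2 + 8s - 55/2

p(s) = -(1/2)s^2 + 8s - 55/2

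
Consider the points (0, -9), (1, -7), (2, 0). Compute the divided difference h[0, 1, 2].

h[0,1] = (-7 - (-9)) / (1 - 0) = 2
h[1,2] = (0 - (-7)) / (2 - 1) = 7
h[0,1,2] = (7 - 2) / (2 - 0) = 5/2

5/2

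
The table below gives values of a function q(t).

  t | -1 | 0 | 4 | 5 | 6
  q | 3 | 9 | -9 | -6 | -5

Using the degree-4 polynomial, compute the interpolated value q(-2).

Evaluate each Lagrange basis at t = -2:
L_0(-2) = (-2)·(-6)·(-7)·(-8)/[(-1)·(-5)·(-6)·(-7)] = 16/5
L_1(-2) = (-1)·(-6)·(-7)·(-8)/[(1)·(-4)·(-5)·(-6)] = -14/5
L_2(-2) = (-1)·(-2)·(-7)·(-8)/[(5)·(4)·(-1)·(-2)] = 14/5
L_3(-2) = (-1)·(-2)·(-6)·(-8)/[(6)·(5)·(1)·(-1)] = -16/5
L_4(-2) = (-1)·(-2)·(-6)·(-7)/[(7)·(6)·(2)·(1)] = 1
Sum: 3·(16/5) + 9·(-14/5) + (-9)·(14/5) + (-6)·(-16/5) + (-5)·(1) = -133/5

-133/5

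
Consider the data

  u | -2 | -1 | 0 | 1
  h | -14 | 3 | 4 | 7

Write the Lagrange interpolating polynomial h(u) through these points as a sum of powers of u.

h(u) = 3u^3 + u^2 - u + 4

Build the Lagrange basis polynomials:
L_0(u) = (u + 1)u(u - 1) / [-6] = -(1/6)u^3 + (1/6)u
L_1(u) = (u + 2)u(u - 1) / [2] = (1/2)u^3 + (1/2)u^2 - u
L_2(u) = (u + 2)(u + 1)(u - 1) / [-2] = -(1/2)u^3 - u^2 + (1/2)u + 1
L_3(u) = (u + 2)(u + 1)u / [6] = (1/6)u^3 + (1/2)u^2 + (1/3)u
h(u) = (-14)·L_0 + 3·L_1 + 4·L_2 + 7·L_3
  (-14)·L_0(u) = (7/3)u^3 - (7/3)u
  3·L_1(u) = (3/2)u^3 + (3/2)u^2 - 3u
  4·L_2(u) = -2u^3 - 4u^2 + 2u + 4
  7·L_3(u) = (7/6)u^3 + (7/2)u^2 + (7/3)u
Adding term by term: 3u^3 + u^2 - u + 4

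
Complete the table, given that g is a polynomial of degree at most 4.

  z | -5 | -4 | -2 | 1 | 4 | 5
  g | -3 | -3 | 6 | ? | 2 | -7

661/42

The 5 known values determine g uniquely (degree ≤ 4).
L_0(1) = (5)·(3)·(-3)·(-4)/[(-1)·(-3)·(-9)·(-10)] = 2/3
L_1(1) = (6)·(3)·(-3)·(-4)/[(1)·(-2)·(-8)·(-9)] = -3/2
L_2(1) = (6)·(5)·(-3)·(-4)/[(3)·(2)·(-6)·(-7)] = 10/7
L_3(1) = (6)·(5)·(3)·(-4)/[(9)·(8)·(6)·(-1)] = 5/6
L_4(1) = (6)·(5)·(3)·(-3)/[(10)·(9)·(7)·(1)] = -3/7
Sum: (-3)·(2/3) + (-3)·(-3/2) + 6·(10/7) + 2·(5/6) + (-7)·(-3/7) = 661/42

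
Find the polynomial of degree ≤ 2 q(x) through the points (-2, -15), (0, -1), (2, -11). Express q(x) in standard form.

Newton's divided differences:
q[-2,0] = (-1 - (-15)) / (0 - (-2)) = 7
q[0,2] = (-11 - (-1)) / (2 - 0) = -5
q[-2,0,2] = (-5 - 7) / (2 - (-2)) = -3
q(x) = -15 + 7·(x + 2) + (-3)·(x + 2)x
Expanding: q(x) = -3x^2 + x - 1

q(x) = -3x^2 + x - 1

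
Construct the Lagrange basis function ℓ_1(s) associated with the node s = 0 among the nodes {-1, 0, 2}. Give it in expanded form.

ℓ_1(s) = (s + 1)(s - 2) / [(1)·(-2)]
       = (s^2 - s - 2) / (-2)

ℓ_1(s) = -(1/2)s^2 + (1/2)s + 1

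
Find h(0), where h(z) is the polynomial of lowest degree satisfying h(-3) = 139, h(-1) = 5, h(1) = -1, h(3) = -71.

L_0(0) = (1)·(-1)·(-3)/[(-2)·(-4)·(-6)] = -1/16
L_1(0) = (3)·(-1)·(-3)/[(2)·(-2)·(-4)] = 9/16
L_2(0) = (3)·(1)·(-3)/[(4)·(2)·(-2)] = 9/16
L_3(0) = (3)·(1)·(-1)/[(6)·(4)·(2)] = -1/16
Sum: 139·(-1/16) + 5·(9/16) + (-1)·(9/16) + (-71)·(-1/16) = -2

-2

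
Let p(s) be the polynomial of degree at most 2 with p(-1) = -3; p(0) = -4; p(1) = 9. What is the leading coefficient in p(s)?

The leading coefficient equals the top divided difference p[-1,0,1].
p[-1,0] = (-4 - (-3)) / (0 - (-1)) = -1
p[0,1] = (9 - (-4)) / (1 - 0) = 13
p[-1,0,1] = (13 - (-1)) / (1 - (-1)) = 7

7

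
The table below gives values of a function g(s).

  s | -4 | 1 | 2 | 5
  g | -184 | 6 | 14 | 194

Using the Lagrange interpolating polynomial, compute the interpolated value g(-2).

Evaluate each Lagrange basis at s = -2:
L_0(-2) = (-3)·(-4)·(-7)/[(-5)·(-6)·(-9)] = 14/45
L_1(-2) = (2)·(-4)·(-7)/[(5)·(-1)·(-4)] = 14/5
L_2(-2) = (2)·(-3)·(-7)/[(6)·(1)·(-3)] = -7/3
L_3(-2) = (2)·(-3)·(-4)/[(9)·(4)·(3)] = 2/9
Sum: (-184)·(14/45) + 6·(14/5) + 14·(-7/3) + 194·(2/9) = -30

-30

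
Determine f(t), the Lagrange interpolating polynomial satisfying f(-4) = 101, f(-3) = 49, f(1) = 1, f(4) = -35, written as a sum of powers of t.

f(t) = -t^3 + 2t^2 - t + 1

Build the Lagrange basis polynomials:
L_0(t) = (t + 3)(t - 1)(t - 4) / [-40] = -(1/40)t^3 + (1/20)t^2 + (11/40)t - 3/10
L_1(t) = (t + 4)(t - 1)(t - 4) / [28] = (1/28)t^3 - (1/28)t^2 - (4/7)t + 4/7
L_2(t) = (t + 4)(t + 3)(t - 4) / [-60] = -(1/60)t^3 - (1/20)t^2 + (4/15)t + 4/5
L_3(t) = (t + 4)(t + 3)(t - 1) / [168] = (1/168)t^3 + (1/28)t^2 + (5/168)t - 1/14
f(t) = 101·L_0 + 49·L_1 + 1·L_2 + (-35)·L_3
  101·L_0(t) = -(101/40)t^3 + (101/20)t^2 + (1111/40)t - 303/10
  49·L_1(t) = (7/4)t^3 - (7/4)t^2 - 28t + 28
  1·L_2(t) = -(1/60)t^3 - (1/20)t^2 + (4/15)t + 4/5
  (-35)·L_3(t) = -(5/24)t^3 - (5/4)t^2 - (25/24)t + 5/2
Adding term by term: -t^3 + 2t^2 - t + 1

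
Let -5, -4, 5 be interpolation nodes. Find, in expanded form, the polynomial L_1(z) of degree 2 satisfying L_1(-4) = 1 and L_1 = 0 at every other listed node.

L_1(z) = -(1/9)z^2 + 25/9

L_1(z) = (z + 5)(z - 5) / [(1)·(-9)]
       = (z^2 - 25) / (-9)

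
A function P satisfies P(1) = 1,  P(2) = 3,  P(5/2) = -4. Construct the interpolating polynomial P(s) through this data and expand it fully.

L_0(s) = (s - 2)(s - 5/2) / [3/2] = (2/3)s^2 - 3s + 10/3
L_1(s) = (s - 1)(s - 5/2) / [-1/2] = -2s^2 + 7s - 5
L_2(s) = (s - 1)(s - 2) / [3/4] = (4/3)s^2 - 4s + 8/3
P(s) = 1·L_0 + 3·L_1 + (-4)·L_2
  1·L_0(s) = (2/3)s^2 - 3s + 10/3
  3·L_1(s) = -6s^2 + 21s - 15
  (-4)·L_2(s) = -(16/3)s^2 + 16s - 32/3
Adding term by term: -(32/3)s^2 + 34s - 67/3

P(s) = -(32/3)s^2 + 34s - 67/3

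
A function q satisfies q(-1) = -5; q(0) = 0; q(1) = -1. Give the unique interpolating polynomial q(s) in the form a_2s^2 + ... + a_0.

q(s) = -3s^2 + 2s

Build the Lagrange basis polynomials:
L_0(s) = s(s - 1) / [2] = (1/2)s^2 - (1/2)s
L_1(s) = (s + 1)(s - 1) / [-1] = -s^2 + 1
L_2(s) = (s + 1)s / [2] = (1/2)s^2 + (1/2)s
q(s) = (-5)·L_0 + 0·L_1 + (-1)·L_2
  (-5)·L_0(s) = -(5/2)s^2 + (5/2)s
  0·L_1(s) = 0
  (-1)·L_2(s) = -(1/2)s^2 - (1/2)s
Adding term by term: -3s^2 + 2s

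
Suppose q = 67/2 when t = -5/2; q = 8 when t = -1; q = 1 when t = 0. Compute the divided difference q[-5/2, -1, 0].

4

q[-5/2,-1] = (8 - 67/2) / (-1 - (-5/2)) = -17
q[-1,0] = (1 - 8) / (0 - (-1)) = -7
q[-5/2,-1,0] = (-7 - (-17)) / (0 - (-5/2)) = 4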